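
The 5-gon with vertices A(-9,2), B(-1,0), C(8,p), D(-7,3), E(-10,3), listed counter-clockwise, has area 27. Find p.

Write out the shoelace sum; only the two edges meeting at C involve p:
2·Area = [((-1)·p − 8·0) + (8·3 − (-7)·p)] + 18
       = 6·p + 42 = 54
⇒ p = 2.

2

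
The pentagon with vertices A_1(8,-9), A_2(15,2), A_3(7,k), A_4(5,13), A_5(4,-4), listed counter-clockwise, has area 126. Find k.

10

Write out the shoelace sum; only the two edges meeting at A_3 involve k:
2·Area = [(15·k − 7·2) + (7·13 − 5·k)] + 75
       = 10·k + 152 = 252
⇒ k = 10.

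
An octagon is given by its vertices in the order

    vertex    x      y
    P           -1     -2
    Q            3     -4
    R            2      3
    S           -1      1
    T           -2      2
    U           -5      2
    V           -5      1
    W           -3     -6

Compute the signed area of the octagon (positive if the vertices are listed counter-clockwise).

38

Apply the shoelace (surveyor's) formula: 2A = Σ (x_i·y_{i+1} − x_{i+1}·y_i), indices taken mod 8.
P→Q: (-1)(-4) − (3)(-2) = 10
Q→R: (3)(3) − (2)(-4) = 17
R→S: (2)(1) − (-1)(3) = 5
S→T: (-1)(2) − (-2)(1) = 0
T→U: (-2)(2) − (-5)(2) = 6
U→V: (-5)(1) − (-5)(2) = 5
V→W: (-5)(-6) − (-3)(1) = 33
W→P: (-3)(-2) − (-1)(-6) = 0
Σ = 76
Signed area = Σ/2 = 38 (positive ⇒ counter-clockwise traversal).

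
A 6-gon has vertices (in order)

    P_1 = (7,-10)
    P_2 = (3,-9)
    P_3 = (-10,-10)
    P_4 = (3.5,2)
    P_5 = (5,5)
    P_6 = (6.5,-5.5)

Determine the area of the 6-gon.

108.5

Apply the surveyor's formula: 2A = Σ (x_i·y_{i+1} − x_{i+1}·y_i), indices taken mod 6.
Σ = (-33) + (-120) + (15) + (7.5) + (-60) + (-26.5) = -217
Area = |Σ|/2 = 108.5.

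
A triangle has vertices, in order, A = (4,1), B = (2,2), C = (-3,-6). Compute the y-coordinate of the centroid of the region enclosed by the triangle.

-1

Apply Gauss's area formula. First the cross-terms c_i = x_i·y_{i+1} − x_{i+1}·y_i:
  6, -6, 21  ⇒  2A = 21, A = 10.5.
Then Σ (y_i + y_{i+1})·c_i = -63, so ȳ = -63 / (6·10.5) = -1.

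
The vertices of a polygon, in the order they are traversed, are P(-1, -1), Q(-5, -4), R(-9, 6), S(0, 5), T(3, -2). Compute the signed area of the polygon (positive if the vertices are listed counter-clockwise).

-66

Σ = (-1) + (-66) + (-45) + (-15) + (-5) = -132
Signed area = Σ/2 = -66 (negative ⇒ clockwise traversal).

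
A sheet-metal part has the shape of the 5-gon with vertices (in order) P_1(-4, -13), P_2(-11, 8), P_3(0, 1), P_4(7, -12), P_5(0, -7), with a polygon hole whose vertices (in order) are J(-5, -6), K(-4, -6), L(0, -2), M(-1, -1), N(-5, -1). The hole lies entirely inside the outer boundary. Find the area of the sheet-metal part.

118.5

Outer boundary:
Apply the surveyor's formula: 2A = Σ (x_i·y_{i+1} − x_{i+1}·y_i), indices taken mod 5.
Cross-terms: -175, -11, -7, -49, -28  ⇒  Σ = -270
Area = |Σ|/2 = 135.
Hole:
Apply Gauss's area formula: 2A = Σ (x_i·y_{i+1} − x_{i+1}·y_i), indices taken mod 5.
Σ = (6) + (8) + (-2) + (-4) + (25) = 33
Area = |Σ|/2 = 16.5.
Net area = 135 − 16.5 = 118.5.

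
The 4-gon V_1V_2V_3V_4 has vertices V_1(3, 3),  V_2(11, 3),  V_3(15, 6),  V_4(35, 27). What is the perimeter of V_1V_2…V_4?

|V_1V_2| = √((8)² + (0)²) = √64 = 8
|V_2V_3| = √((4)² + (3)²) = √25 = 5
|V_3V_4| = √((20)² + (21)²) = √841 = 29
|V_4V_1| = √((-32)² + (-24)²) = √1600 = 40
Perimeter = 8 + 5 + 29 + 40 = 82.

82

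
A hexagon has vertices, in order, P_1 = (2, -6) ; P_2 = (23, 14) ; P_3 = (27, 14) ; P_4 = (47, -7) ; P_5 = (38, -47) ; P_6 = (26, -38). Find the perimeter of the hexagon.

158

|P_1P_2| = √((21)² + (20)²) = √841 = 29
|P_2P_3| = √((4)² + (0)²) = √16 = 4
|P_3P_4| = √((20)² + (-21)²) = √841 = 29
|P_4P_5| = √((-9)² + (-40)²) = √1681 = 41
|P_5P_6| = √((-12)² + (9)²) = √225 = 15
|P_6P_1| = √((-24)² + (32)²) = √1600 = 40
Perimeter = 29 + 4 + 29 + 41 + 15 + 40 = 158.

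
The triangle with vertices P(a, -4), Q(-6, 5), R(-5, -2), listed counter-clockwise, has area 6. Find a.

The doubled signed area Σ (x_i y_{i+1} − x_{i+1} y_i) is linear in a.
With a=0 it equals 33; the coefficient of a is 7 (from the two edges through P).
So 7·a + 33 = 2·6 = 12 ⇒ a = -3.

-3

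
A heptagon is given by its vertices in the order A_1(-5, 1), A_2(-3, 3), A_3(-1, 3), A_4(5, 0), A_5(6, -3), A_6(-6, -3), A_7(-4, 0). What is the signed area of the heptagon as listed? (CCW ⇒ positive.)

Apply Gauss's area formula: 2A = Σ (x_i·y_{i+1} − x_{i+1}·y_i), indices taken mod 7.
A_1→A_2: (-5)(3) − (-3)(1) = -12
A_2→A_3: (-3)(3) − (-1)(3) = -6
A_3→A_4: (-1)(0) − (5)(3) = -15
A_4→A_5: (5)(-3) − (6)(0) = -15
A_5→A_6: (6)(-3) − (-6)(-3) = -36
A_6→A_7: (-6)(0) − (-4)(-3) = -12
A_7→A_1: (-4)(1) − (-5)(0) = -4
Σ = -100
Signed area = Σ/2 = -50 (negative ⇒ clockwise traversal).

-50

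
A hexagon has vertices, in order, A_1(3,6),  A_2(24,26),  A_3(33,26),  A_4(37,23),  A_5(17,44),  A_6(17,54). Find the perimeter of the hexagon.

132

|A_1A_2| = √((21)² + (20)²) = √841 = 29
|A_2A_3| = √((9)² + (0)²) = √81 = 9
|A_3A_4| = √((4)² + (-3)²) = √25 = 5
|A_4A_5| = √((-20)² + (21)²) = √841 = 29
|A_5A_6| = √((0)² + (10)²) = √100 = 10
|A_6A_1| = √((-14)² + (-48)²) = √2500 = 50
Perimeter = 29 + 9 + 5 + 29 + 10 + 50 = 132.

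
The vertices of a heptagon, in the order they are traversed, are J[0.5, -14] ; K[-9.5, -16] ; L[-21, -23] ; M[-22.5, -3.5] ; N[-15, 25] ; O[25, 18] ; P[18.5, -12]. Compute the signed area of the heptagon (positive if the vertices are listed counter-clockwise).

-1549.25

Apply the shoelace formula: 2A = Σ (x_i·y_{i+1} − x_{i+1}·y_i), indices taken mod 7.
Σ = (-141) + (-117.5) + (-444) + (-615) + (-895) + (-633) + (-253) = -3098.5
Signed area = Σ/2 = -1549.25 (negative ⇒ clockwise traversal).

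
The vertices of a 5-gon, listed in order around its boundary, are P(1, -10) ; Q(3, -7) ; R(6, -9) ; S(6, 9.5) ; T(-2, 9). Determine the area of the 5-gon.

Apply the surveyor's formula: 2A = Σ (x_i·y_{i+1} − x_{i+1}·y_i), indices taken mod 5.
Σ = (23) + (15) + (111) + (73) + (11) = 233
Area = |Σ|/2 = 116.5.

116.5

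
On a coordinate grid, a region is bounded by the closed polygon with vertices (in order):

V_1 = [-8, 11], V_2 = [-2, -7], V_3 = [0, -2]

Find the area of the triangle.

33

Σ = (78) + (4) + (-16) = 66
Area = |Σ|/2 = 33.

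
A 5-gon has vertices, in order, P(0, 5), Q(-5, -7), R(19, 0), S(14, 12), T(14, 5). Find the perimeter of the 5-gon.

|PQ| = √((-5)² + (-12)²) = √169 = 13
|QR| = √((24)² + (7)²) = √625 = 25
|RS| = √((-5)² + (12)²) = √169 = 13
|ST| = √((0)² + (-7)²) = √49 = 7
|TP| = √((-14)² + (0)²) = √196 = 14
Perimeter = 13 + 25 + 13 + 7 + 14 = 72.

72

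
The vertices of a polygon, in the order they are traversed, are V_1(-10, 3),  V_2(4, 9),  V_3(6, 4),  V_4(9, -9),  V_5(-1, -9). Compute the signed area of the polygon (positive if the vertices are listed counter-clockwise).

-206.5

Apply Gauss's area formula: 2A = Σ (x_i·y_{i+1} − x_{i+1}·y_i), indices taken mod 5.
V_1→V_2: (-10)(9) − (4)(3) = -102
V_2→V_3: (4)(4) − (6)(9) = -38
V_3→V_4: (6)(-9) − (9)(4) = -90
V_4→V_5: (9)(-9) − (-1)(-9) = -90
V_5→V_1: (-1)(3) − (-10)(-9) = -93
Σ = -413
Signed area = Σ/2 = -206.5 (negative ⇒ clockwise traversal).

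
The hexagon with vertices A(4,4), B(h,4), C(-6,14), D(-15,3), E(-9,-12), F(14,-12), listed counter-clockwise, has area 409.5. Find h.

0

Write out the shoelace sum; only the two edges meeting at B involve h:
2·Area = [(4·4 − h·4) + (h·14 − (-6)·4)] + 779
       = 10·h + 819 = 819
⇒ h = 0.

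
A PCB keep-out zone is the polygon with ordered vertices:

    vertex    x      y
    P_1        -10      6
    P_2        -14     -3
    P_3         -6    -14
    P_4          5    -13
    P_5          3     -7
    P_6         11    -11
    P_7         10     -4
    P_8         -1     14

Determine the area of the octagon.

412

Cross-terms: 114, 178, 148, 4, 44, 66, 136, 134  ⇒  Σ = 824
Area = |Σ|/2 = 412.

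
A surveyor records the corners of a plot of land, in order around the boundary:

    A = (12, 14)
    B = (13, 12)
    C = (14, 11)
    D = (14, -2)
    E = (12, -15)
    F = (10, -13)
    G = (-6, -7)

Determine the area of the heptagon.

292.5

Apply the shoelace formula: 2A = Σ (x_i·y_{i+1} − x_{i+1}·y_i), indices taken mod 7.
Cross-terms: -38, -25, -182, -186, -6, -148, 0  ⇒  Σ = -585
Area = |Σ|/2 = 292.5.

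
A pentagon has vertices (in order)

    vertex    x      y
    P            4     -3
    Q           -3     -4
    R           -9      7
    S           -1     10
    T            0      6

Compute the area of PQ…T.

97.5

Apply Gauss's area formula: 2A = Σ (x_i·y_{i+1} − x_{i+1}·y_i), indices taken mod 5.
Σ = (-25) + (-57) + (-83) + (-6) + (-24) = -195
Area = |Σ|/2 = 97.5.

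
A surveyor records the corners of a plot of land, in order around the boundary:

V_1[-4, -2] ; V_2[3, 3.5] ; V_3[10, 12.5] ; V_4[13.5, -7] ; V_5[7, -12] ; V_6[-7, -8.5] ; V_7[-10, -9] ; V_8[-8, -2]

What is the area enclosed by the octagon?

283.375

Apply the shoelace formula: 2A = Σ (x_i·y_{i+1} − x_{i+1}·y_i), indices taken mod 8.
V_1→V_2: (-4)(3.5) − (3)(-2) = -8
V_2→V_3: (3)(12.5) − (10)(3.5) = 2.5
V_3→V_4: (10)(-7) − (13.5)(12.5) = -238.75
V_4→V_5: (13.5)(-12) − (7)(-7) = -113
V_5→V_6: (7)(-8.5) − (-7)(-12) = -143.5
V_6→V_7: (-7)(-9) − (-10)(-8.5) = -22
V_7→V_8: (-10)(-2) − (-8)(-9) = -52
V_8→V_1: (-8)(-2) − (-4)(-2) = 8
Σ = -566.75
Area = |Σ|/2 = 283.375.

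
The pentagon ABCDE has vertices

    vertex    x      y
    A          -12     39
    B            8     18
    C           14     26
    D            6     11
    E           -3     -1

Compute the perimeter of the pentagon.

|AB| = √((20)² + (-21)²) = √841 = 29
|BC| = √((6)² + (8)²) = √100 = 10
|CD| = √((-8)² + (-15)²) = √289 = 17
|DE| = √((-9)² + (-12)²) = √225 = 15
|EA| = √((-9)² + (40)²) = √1681 = 41
Perimeter = 29 + 10 + 17 + 15 + 41 = 112.

112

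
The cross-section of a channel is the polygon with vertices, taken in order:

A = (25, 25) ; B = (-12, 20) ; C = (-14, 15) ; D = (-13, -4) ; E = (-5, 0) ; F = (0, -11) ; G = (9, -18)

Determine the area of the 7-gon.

980

Apply the shoelace formula: 2A = Σ (x_i·y_{i+1} − x_{i+1}·y_i), indices taken mod 7.
Cross-terms: 800, 100, 251, -20, 55, 99, 675  ⇒  Σ = 1960
Area = |Σ|/2 = 980.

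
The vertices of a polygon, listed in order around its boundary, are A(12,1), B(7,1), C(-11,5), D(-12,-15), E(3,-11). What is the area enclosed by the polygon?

294

A→B: (12)(1) − (7)(1) = 5
B→C: (7)(5) − (-11)(1) = 46
C→D: (-11)(-15) − (-12)(5) = 225
D→E: (-12)(-11) − (3)(-15) = 177
E→A: (3)(1) − (12)(-11) = 135
Σ = 588
Area = |Σ|/2 = 294.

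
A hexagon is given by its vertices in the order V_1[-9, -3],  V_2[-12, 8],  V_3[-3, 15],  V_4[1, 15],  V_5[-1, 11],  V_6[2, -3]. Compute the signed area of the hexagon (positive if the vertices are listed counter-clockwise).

-175

Σ = (-108) + (-156) + (-60) + (26) + (-19) + (-33) = -350
Signed area = Σ/2 = -175 (negative ⇒ clockwise traversal).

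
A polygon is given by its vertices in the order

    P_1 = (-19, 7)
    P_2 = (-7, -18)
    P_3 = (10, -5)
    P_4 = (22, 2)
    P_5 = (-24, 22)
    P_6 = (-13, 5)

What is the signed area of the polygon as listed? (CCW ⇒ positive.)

719

Σ = (391) + (215) + (130) + (532) + (166) + (4) = 1438
Signed area = Σ/2 = 719 (positive ⇒ counter-clockwise traversal).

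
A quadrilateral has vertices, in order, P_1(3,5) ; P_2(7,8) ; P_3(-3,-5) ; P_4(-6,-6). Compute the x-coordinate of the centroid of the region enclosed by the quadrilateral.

5/69

Apply the shoelace (surveyor's) formula. First the cross-terms c_i = x_i·y_{i+1} − x_{i+1}·y_i:
  -11, -11, -12, -12  ⇒  2A = -46, A = -23.
Then Σ (x_i + x_{i+1})·c_i = -10, so x̄ = -10 / (6·(-23)) = 5/69.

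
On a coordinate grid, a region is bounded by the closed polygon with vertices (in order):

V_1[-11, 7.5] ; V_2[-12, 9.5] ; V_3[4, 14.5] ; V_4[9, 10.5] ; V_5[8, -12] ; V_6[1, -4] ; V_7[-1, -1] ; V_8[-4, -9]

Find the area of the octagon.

Apply the shoelace (surveyor's) formula: 2A = Σ (x_i·y_{i+1} − x_{i+1}·y_i), indices taken mod 8.
Σ = (-14.5) + (-212) + (-88.5) + (-192) + (-20) + (-5) + (5) + (-129) = -656
Area = |Σ|/2 = 328.

328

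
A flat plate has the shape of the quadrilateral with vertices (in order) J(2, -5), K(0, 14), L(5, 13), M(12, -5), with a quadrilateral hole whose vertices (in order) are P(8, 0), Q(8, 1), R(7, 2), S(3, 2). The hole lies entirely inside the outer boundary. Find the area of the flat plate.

Outer boundary:
Apply the shoelace (surveyor's) formula: 2A = Σ (x_i·y_{i+1} − x_{i+1}·y_i), indices taken mod 4.
Σ = (28) + (-70) + (-181) + (-50) = -273
Area = |Σ|/2 = 136.5.
Hole:
Apply the shoelace (surveyor's) formula: 2A = Σ (x_i·y_{i+1} − x_{i+1}·y_i), indices taken mod 4.
Σ = (8) + (9) + (8) + (-16) = 9
Area = |Σ|/2 = 4.5.
Net area = 136.5 − 4.5 = 132.

132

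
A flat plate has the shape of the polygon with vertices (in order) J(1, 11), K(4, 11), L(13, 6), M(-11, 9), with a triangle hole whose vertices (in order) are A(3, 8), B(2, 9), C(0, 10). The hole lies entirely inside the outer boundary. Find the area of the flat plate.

Outer boundary:
Apply Gauss's area formula: 2A = Σ (x_i·y_{i+1} − x_{i+1}·y_i), indices taken mod 4.
J→K: (1)(11) − (4)(11) = -33
K→L: (4)(6) − (13)(11) = -119
L→M: (13)(9) − (-11)(6) = 183
M→J: (-11)(11) − (1)(9) = -130
Σ = -99
Area = |Σ|/2 = 49.5.
Hole:
Σ = (11) + (20) + (-30) = 1
Area = |Σ|/2 = 0.5.
Net area = 49.5 − 0.5 = 49.

49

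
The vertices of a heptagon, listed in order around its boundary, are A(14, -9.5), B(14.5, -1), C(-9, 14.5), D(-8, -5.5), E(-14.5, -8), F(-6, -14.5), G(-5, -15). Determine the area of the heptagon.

Apply the shoelace (surveyor's) formula: 2A = Σ (x_i·y_{i+1} − x_{i+1}·y_i), indices taken mod 7.
Σ = (123.75) + (201.25) + (165.5) + (-15.75) + (162.25) + (17.5) + (257.5) = 912
Area = |Σ|/2 = 456.

456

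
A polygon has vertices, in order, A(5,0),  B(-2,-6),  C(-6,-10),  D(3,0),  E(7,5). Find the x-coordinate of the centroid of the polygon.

101/39

Apply the surveyor's formula. First the cross-terms c_i = x_i·y_{i+1} − x_{i+1}·y_i:
  -30, -16, 30, 15, -25  ⇒  2A = -26, A = -13.
Then Σ (x_i + x_{i+1})·c_i = -202, so x̄ = -202 / (6·(-13)) = 101/39.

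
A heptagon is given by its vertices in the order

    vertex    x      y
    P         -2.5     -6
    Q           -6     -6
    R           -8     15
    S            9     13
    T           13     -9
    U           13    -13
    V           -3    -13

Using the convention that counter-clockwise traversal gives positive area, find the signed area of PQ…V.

P→Q: (-2.5)(-6) − (-6)(-6) = -21
Q→R: (-6)(15) − (-8)(-6) = -138
R→S: (-8)(13) − (9)(15) = -239
S→T: (9)(-9) − (13)(13) = -250
T→U: (13)(-13) − (13)(-9) = -52
U→V: (13)(-13) − (-3)(-13) = -208
V→P: (-3)(-6) − (-2.5)(-13) = -14.5
Σ = -922.5
Signed area = Σ/2 = -461.25 (negative ⇒ clockwise traversal).

-461.25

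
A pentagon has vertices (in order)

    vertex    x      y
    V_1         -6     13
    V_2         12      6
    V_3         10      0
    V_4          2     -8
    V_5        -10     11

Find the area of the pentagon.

Cross-terms: -192, -60, -80, -58, -64  ⇒  Σ = -454
Area = |Σ|/2 = 227.

227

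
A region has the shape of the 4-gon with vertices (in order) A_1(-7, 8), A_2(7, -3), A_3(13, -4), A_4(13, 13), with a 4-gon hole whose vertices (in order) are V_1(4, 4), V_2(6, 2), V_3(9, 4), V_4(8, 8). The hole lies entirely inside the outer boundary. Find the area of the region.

181

Outer boundary:
Apply Gauss's area formula: 2A = Σ (x_i·y_{i+1} − x_{i+1}·y_i), indices taken mod 4.
Σ = (-35) + (11) + (221) + (195) = 392
Area = |Σ|/2 = 196.
Hole:
Apply Gauss's area formula: 2A = Σ (x_i·y_{i+1} − x_{i+1}·y_i), indices taken mod 4.
V_1→V_2: (4)(2) − (6)(4) = -16
V_2→V_3: (6)(4) − (9)(2) = 6
V_3→V_4: (9)(8) − (8)(4) = 40
V_4→V_1: (8)(4) − (4)(8) = 0
Σ = 30
Area = |Σ|/2 = 15.
Net area = 196 − 15 = 181.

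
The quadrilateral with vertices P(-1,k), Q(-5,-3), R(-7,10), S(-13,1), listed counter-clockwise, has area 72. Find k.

Write out the shoelace sum; only the two edges meeting at P involve k:
2·Area = [((-13)·k − (-1)·1) + ((-1)·(-3) − (-5)·k)] + 52
       = -8·k + 56 = 144
⇒ k = -11.

-11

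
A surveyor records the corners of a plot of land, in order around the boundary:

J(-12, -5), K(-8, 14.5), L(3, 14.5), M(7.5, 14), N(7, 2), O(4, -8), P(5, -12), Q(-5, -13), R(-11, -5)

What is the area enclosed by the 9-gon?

Σ = (-214) + (-159.5) + (-66.75) + (-83) + (-64) + (-8) + (-125) + (-118) + (-5) = -843.25
Area = |Σ|/2 = 421.625.

421.625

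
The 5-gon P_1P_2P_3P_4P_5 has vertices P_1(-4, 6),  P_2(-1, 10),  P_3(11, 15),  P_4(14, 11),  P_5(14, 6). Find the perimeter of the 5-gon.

46

|P_1P_2| = √((3)² + (4)²) = √25 = 5
|P_2P_3| = √((12)² + (5)²) = √169 = 13
|P_3P_4| = √((3)² + (-4)²) = √25 = 5
|P_4P_5| = √((0)² + (-5)²) = √25 = 5
|P_5P_1| = √((-18)² + (0)²) = √324 = 18
Perimeter = 5 + 13 + 5 + 5 + 18 = 46.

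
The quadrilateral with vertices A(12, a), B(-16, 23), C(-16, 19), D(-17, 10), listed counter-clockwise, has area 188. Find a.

7

The doubled signed area Σ (x_i y_{i+1} − x_{i+1} y_i) is linear in a.
With a=0 it equals 383; the coefficient of a is -1 (from the two edges through A).
So -1·a + 383 = 2·188 = 376 ⇒ a = 7.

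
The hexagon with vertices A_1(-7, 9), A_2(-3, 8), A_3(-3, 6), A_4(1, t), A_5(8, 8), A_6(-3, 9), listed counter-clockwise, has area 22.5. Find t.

Write out the shoelace sum; only the two edges meeting at A_4 involve t:
2·Area = [((-3)·t − 1·6) + (1·8 − 8·t)] + 109
       = -11·t + 111 = 45
⇒ t = 6.

6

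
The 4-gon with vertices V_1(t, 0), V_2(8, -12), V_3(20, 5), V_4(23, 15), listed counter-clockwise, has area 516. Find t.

Write out the shoelace sum; only the two edges meeting at V_1 involve t:
2·Area = [(23·0 − t·15) + (t·(-12) − 8·0)] + 465
       = -27·t + 465 = 1032
⇒ t = -21.

-21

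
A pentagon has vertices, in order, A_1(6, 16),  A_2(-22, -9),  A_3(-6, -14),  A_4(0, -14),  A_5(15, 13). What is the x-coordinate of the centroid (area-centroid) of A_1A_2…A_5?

Apply the shoelace formula. First the cross-terms c_i = x_i·y_{i+1} − x_{i+1}·y_i:
  298, 254, 84, 210, 162  ⇒  2A = 1008, A = 504.
Then Σ (x_i + x_{i+1})·c_i = -5832, so x̄ = -5832 / (6·504) = -27/14.

-27/14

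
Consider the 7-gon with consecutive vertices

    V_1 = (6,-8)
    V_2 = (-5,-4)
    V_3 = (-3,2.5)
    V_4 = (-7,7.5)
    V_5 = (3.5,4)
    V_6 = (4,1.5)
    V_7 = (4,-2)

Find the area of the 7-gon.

96.25

Σ = (-64) + (-24.5) + (-5) + (-54.25) + (-10.75) + (-14) + (-20) = -192.5
Area = |Σ|/2 = 96.25.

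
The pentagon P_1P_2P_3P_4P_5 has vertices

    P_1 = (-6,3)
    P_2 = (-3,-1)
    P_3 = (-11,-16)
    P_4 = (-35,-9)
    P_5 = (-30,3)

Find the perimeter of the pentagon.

|P_1P_2| = √((3)² + (-4)²) = √25 = 5
|P_2P_3| = √((-8)² + (-15)²) = √289 = 17
|P_3P_4| = √((-24)² + (7)²) = √625 = 25
|P_4P_5| = √((5)² + (12)²) = √169 = 13
|P_5P_1| = √((24)² + (0)²) = √576 = 24
Perimeter = 5 + 17 + 25 + 13 + 24 = 84.

84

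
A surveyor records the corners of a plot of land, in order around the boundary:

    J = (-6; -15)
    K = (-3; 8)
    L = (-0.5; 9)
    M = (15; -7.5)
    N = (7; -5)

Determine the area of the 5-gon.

Apply the shoelace (surveyor's) formula: 2A = Σ (x_i·y_{i+1} − x_{i+1}·y_i), indices taken mod 5.
Σ = (-93) + (-23) + (-131.25) + (-22.5) + (-135) = -404.75
Area = |Σ|/2 = 202.375.

202.375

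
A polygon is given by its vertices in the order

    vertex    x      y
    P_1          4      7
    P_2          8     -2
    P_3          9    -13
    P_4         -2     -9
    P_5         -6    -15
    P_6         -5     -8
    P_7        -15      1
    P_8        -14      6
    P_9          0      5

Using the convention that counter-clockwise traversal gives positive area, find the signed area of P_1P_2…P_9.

Apply the shoelace (surveyor's) formula: 2A = Σ (x_i·y_{i+1} − x_{i+1}·y_i), indices taken mod 9.
Σ = (-64) + (-86) + (-107) + (-24) + (-27) + (-125) + (-76) + (-70) + (-20) = -599
Signed area = Σ/2 = -299.5 (negative ⇒ clockwise traversal).

-299.5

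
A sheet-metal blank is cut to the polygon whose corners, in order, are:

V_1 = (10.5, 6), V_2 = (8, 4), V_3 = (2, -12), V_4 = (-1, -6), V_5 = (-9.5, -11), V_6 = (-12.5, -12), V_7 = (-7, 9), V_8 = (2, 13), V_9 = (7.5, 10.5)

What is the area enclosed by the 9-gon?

Apply the surveyor's formula: 2A = Σ (x_i·y_{i+1} − x_{i+1}·y_i), indices taken mod 9.
Cross-terms: -6, -104, -24, -46, -23.5, -196.5, -109, -76.5, -65.25  ⇒  Σ = -650.75
Area = |Σ|/2 = 325.375.

325.375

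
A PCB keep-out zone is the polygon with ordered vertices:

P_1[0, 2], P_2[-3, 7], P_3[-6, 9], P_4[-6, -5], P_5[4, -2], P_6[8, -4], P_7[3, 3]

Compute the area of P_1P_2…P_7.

89.5

Apply the surveyor's formula: 2A = Σ (x_i·y_{i+1} − x_{i+1}·y_i), indices taken mod 7.
P_1→P_2: (0)(7) − (-3)(2) = 6
P_2→P_3: (-3)(9) − (-6)(7) = 15
P_3→P_4: (-6)(-5) − (-6)(9) = 84
P_4→P_5: (-6)(-2) − (4)(-5) = 32
P_5→P_6: (4)(-4) − (8)(-2) = 0
P_6→P_7: (8)(3) − (3)(-4) = 36
P_7→P_1: (3)(2) − (0)(3) = 6
Σ = 179
Area = |Σ|/2 = 89.5.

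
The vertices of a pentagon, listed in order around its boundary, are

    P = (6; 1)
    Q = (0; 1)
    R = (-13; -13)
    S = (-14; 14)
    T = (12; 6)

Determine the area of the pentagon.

Apply Gauss's area formula: 2A = Σ (x_i·y_{i+1} − x_{i+1}·y_i), indices taken mod 5.
Cross-terms: 6, 13, -364, -252, -24  ⇒  Σ = -621
Area = |Σ|/2 = 310.5.

310.5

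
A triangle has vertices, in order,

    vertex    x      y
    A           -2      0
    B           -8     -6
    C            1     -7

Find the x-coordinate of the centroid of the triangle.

Apply the surveyor's formula. First the cross-terms c_i = x_i·y_{i+1} − x_{i+1}·y_i:
  12, 62, -14  ⇒  2A = 60, A = 30.
Then Σ (x_i + x_{i+1})·c_i = -540, so x̄ = -540 / (6·30) = -3.

-3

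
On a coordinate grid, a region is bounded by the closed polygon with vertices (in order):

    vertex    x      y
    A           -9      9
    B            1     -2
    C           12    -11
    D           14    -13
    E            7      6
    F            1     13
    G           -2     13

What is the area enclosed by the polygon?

Σ = (9) + (13) + (-2) + (175) + (85) + (39) + (99) = 418
Area = |Σ|/2 = 209.

209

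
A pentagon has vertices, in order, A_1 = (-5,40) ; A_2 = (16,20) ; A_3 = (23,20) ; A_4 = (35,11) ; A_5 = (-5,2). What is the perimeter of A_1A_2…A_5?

|A_1A_2| = √((21)² + (-20)²) = √841 = 29
|A_2A_3| = √((7)² + (0)²) = √49 = 7
|A_3A_4| = √((12)² + (-9)²) = √225 = 15
|A_4A_5| = √((-40)² + (-9)²) = √1681 = 41
|A_5A_1| = √((0)² + (38)²) = √1444 = 38
Perimeter = 29 + 7 + 15 + 41 + 38 = 130.

130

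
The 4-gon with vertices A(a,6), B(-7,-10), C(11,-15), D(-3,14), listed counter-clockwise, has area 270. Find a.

The doubled signed area Σ (x_i y_{i+1} − x_{i+1} y_i) is linear in a.
With a=0 it equals 348; the coefficient of a is -24 (from the two edges through A).
So -24·a + 348 = 2·270 = 540 ⇒ a = -8.

-8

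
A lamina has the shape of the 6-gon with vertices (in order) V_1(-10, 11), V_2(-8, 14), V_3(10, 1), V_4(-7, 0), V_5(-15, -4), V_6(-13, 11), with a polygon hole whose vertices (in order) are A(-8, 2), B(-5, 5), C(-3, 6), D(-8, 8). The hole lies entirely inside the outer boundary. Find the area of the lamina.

194

Outer boundary:
Apply the surveyor's formula: 2A = Σ (x_i·y_{i+1} − x_{i+1}·y_i), indices taken mod 6.
V_1→V_2: (-10)(14) − (-8)(11) = -52
V_2→V_3: (-8)(1) − (10)(14) = -148
V_3→V_4: (10)(0) − (-7)(1) = 7
V_4→V_5: (-7)(-4) − (-15)(0) = 28
V_5→V_6: (-15)(11) − (-13)(-4) = -217
V_6→V_1: (-13)(11) − (-10)(11) = -33
Σ = -415
Area = |Σ|/2 = 207.5.
Hole:
Apply the surveyor's formula: 2A = Σ (x_i·y_{i+1} − x_{i+1}·y_i), indices taken mod 4.
Σ = (-30) + (-15) + (24) + (48) = 27
Area = |Σ|/2 = 13.5.
Net area = 207.5 − 13.5 = 194.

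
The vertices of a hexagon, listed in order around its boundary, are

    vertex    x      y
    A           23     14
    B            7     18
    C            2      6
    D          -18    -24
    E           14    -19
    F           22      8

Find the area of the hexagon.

Apply the shoelace (surveyor's) formula: 2A = Σ (x_i·y_{i+1} − x_{i+1}·y_i), indices taken mod 6.
A→B: (23)(18) − (7)(14) = 316
B→C: (7)(6) − (2)(18) = 6
C→D: (2)(-24) − (-18)(6) = 60
D→E: (-18)(-19) − (14)(-24) = 678
E→F: (14)(8) − (22)(-19) = 530
F→A: (22)(14) − (23)(8) = 124
Σ = 1714
Area = |Σ|/2 = 857.

857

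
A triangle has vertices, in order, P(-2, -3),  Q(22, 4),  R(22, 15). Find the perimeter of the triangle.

66

|PQ| = √((24)² + (7)²) = √625 = 25
|QR| = √((0)² + (11)²) = √121 = 11
|RP| = √((-24)² + (-18)²) = √900 = 30
Perimeter = 25 + 11 + 30 = 66.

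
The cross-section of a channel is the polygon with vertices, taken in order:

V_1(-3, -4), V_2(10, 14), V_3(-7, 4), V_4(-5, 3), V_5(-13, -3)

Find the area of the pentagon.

116

Apply the shoelace (surveyor's) formula: 2A = Σ (x_i·y_{i+1} − x_{i+1}·y_i), indices taken mod 5.
V_1→V_2: (-3)(14) − (10)(-4) = -2
V_2→V_3: (10)(4) − (-7)(14) = 138
V_3→V_4: (-7)(3) − (-5)(4) = -1
V_4→V_5: (-5)(-3) − (-13)(3) = 54
V_5→V_1: (-13)(-4) − (-3)(-3) = 43
Σ = 232
Area = |Σ|/2 = 116.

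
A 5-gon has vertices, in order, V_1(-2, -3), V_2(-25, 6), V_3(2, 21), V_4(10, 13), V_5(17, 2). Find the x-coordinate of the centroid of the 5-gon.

Apply Gauss's area formula. First the cross-terms c_i = x_i·y_{i+1} − x_{i+1}·y_i:
  -87, -537, -184, -201, -47  ⇒  2A = -1056, A = -528.
Then Σ (x_i + x_{i+1})·c_i = 6360, so x̄ = 6360 / (6·(-528)) = -265/132.

-265/132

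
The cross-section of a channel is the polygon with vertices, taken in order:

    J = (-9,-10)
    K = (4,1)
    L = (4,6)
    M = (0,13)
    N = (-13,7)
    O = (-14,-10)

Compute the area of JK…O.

Σ = (31) + (20) + (52) + (169) + (228) + (50) = 550
Area = |Σ|/2 = 275.

275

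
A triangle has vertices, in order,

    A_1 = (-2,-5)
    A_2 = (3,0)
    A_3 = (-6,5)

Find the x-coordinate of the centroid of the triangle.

Apply the shoelace (surveyor's) formula. First the cross-terms c_i = x_i·y_{i+1} − x_{i+1}·y_i:
  15, 15, 40  ⇒  2A = 70, A = 35.
Then Σ (x_i + x_{i+1})·c_i = -350, so x̄ = -350 / (6·35) = -5/3.

-5/3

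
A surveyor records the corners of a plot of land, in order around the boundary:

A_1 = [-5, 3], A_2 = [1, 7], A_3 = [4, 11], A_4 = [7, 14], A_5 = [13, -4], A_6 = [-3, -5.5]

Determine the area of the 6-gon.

Apply Gauss's area formula: 2A = Σ (x_i·y_{i+1} − x_{i+1}·y_i), indices taken mod 6.
A_1→A_2: (-5)(7) − (1)(3) = -38
A_2→A_3: (1)(11) − (4)(7) = -17
A_3→A_4: (4)(14) − (7)(11) = -21
A_4→A_5: (7)(-4) − (13)(14) = -210
A_5→A_6: (13)(-5.5) − (-3)(-4) = -83.5
A_6→A_1: (-3)(3) − (-5)(-5.5) = -36.5
Σ = -406
Area = |Σ|/2 = 203.

203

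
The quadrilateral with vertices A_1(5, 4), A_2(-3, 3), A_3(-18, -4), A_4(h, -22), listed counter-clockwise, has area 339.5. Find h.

10

The doubled signed area Σ (x_i y_{i+1} − x_{i+1} y_i) is linear in h.
With h=0 it equals 599; the coefficient of h is 8 (from the two edges through A_4).
So 8·h + 599 = 2·339.5 = 679 ⇒ h = 10.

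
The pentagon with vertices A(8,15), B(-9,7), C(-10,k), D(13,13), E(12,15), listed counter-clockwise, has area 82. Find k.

Write out the shoelace sum; only the two edges meeting at C involve k:
2·Area = [((-9)·k − (-10)·7) + ((-10)·13 − 13·k)] + 290
       = -22·k + 230 = 164
⇒ k = 3.

3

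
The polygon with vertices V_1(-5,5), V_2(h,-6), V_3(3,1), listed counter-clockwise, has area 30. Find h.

2

The doubled signed area Σ (x_i y_{i+1} − x_{i+1} y_i) is linear in h.
With h=0 it equals 68; the coefficient of h is -4 (from the two edges through V_2).
So -4·h + 68 = 2·30 = 60 ⇒ h = 2.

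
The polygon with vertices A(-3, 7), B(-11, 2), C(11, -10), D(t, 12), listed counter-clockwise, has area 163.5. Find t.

0

The doubled signed area Σ (x_i y_{i+1} − x_{i+1} y_i) is linear in t.
With t=0 it equals 327; the coefficient of t is 17 (from the two edges through D).
So 17·t + 327 = 2·163.5 = 327 ⇒ t = 0.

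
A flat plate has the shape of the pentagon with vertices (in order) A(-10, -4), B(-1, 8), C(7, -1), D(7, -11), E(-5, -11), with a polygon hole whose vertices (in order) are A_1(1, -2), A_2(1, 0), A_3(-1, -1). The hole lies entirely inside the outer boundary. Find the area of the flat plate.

213.5

Outer boundary:
Apply the shoelace formula: 2A = Σ (x_i·y_{i+1} − x_{i+1}·y_i), indices taken mod 5.
Cross-terms: -84, -55, -70, -132, -90  ⇒  Σ = -431
Area = |Σ|/2 = 215.5.
Hole:
Apply the surveyor's formula: 2A = Σ (x_i·y_{i+1} − x_{i+1}·y_i), indices taken mod 3.
A_1→A_2: (1)(0) − (1)(-2) = 2
A_2→A_3: (1)(-1) − (-1)(0) = -1
A_3→A_1: (-1)(-2) − (1)(-1) = 3
Σ = 4
Area = |Σ|/2 = 2.
Net area = 215.5 − 2 = 213.5.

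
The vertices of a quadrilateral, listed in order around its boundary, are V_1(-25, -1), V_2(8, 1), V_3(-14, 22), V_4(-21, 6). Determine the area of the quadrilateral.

361

Apply Gauss's area formula: 2A = Σ (x_i·y_{i+1} − x_{i+1}·y_i), indices taken mod 4.
V_1→V_2: (-25)(1) − (8)(-1) = -17
V_2→V_3: (8)(22) − (-14)(1) = 190
V_3→V_4: (-14)(6) − (-21)(22) = 378
V_4→V_1: (-21)(-1) − (-25)(6) = 171
Σ = 722
Area = |Σ|/2 = 361.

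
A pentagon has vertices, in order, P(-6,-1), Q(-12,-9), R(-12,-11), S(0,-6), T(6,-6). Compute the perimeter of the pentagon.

|PQ| = √((-6)² + (-8)²) = √100 = 10
|QR| = √((0)² + (-2)²) = √4 = 2
|RS| = √((12)² + (5)²) = √169 = 13
|ST| = √((6)² + (0)²) = √36 = 6
|TP| = √((-12)² + (5)²) = √169 = 13
Perimeter = 10 + 2 + 13 + 6 + 13 = 44.

44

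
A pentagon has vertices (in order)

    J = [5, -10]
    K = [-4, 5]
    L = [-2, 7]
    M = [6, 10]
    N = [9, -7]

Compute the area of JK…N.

Σ = (-15) + (-18) + (-62) + (-132) + (-55) = -282
Area = |Σ|/2 = 141.

141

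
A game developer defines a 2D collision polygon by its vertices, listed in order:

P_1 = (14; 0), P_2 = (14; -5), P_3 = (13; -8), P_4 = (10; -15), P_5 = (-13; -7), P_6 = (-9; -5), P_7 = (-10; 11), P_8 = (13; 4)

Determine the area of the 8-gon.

441.5

Apply the surveyor's formula: 2A = Σ (x_i·y_{i+1} − x_{i+1}·y_i), indices taken mod 8.
Cross-terms: -70, -47, -115, -265, 2, -149, -183, -56  ⇒  Σ = -883
Area = |Σ|/2 = 441.5.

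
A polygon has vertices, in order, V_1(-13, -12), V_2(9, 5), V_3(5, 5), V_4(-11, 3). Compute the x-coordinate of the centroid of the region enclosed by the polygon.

-92/19

Apply the shoelace formula. First the cross-terms c_i = x_i·y_{i+1} − x_{i+1}·y_i:
  43, 20, 70, 171  ⇒  2A = 304, A = 152.
Then Σ (x_i + x_{i+1})·c_i = -4416, so x̄ = -4416 / (6·152) = -92/19.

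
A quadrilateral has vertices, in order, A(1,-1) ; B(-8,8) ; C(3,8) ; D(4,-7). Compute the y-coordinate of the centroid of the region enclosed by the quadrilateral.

Apply the surveyor's formula. First the cross-terms c_i = x_i·y_{i+1} − x_{i+1}·y_i:
  0, -88, -53, 3  ⇒  2A = -138, A = -69.
Then Σ (y_i + y_{i+1})·c_i = -1485, so ȳ = -1485 / (6·(-69)) = 165/46.

165/46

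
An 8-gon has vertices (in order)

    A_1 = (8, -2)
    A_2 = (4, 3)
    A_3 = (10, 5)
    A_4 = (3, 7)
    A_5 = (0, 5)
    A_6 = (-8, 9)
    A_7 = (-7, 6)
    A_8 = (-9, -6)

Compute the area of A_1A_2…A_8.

Σ = (32) + (-10) + (55) + (15) + (40) + (15) + (96) + (66) = 309
Area = |Σ|/2 = 154.5.

154.5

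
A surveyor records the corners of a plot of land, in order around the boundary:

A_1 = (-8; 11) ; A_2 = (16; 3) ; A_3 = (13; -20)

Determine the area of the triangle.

288

Apply the surveyor's formula: 2A = Σ (x_i·y_{i+1} − x_{i+1}·y_i), indices taken mod 3.
Cross-terms: -200, -359, -17  ⇒  Σ = -576
Area = |Σ|/2 = 288.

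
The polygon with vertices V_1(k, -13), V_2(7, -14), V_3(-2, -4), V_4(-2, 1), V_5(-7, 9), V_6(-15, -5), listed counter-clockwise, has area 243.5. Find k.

The doubled signed area Σ (x_i y_{i+1} − x_{i+1} y_i) is linear in k.
With k=0 it equals 379; the coefficient of k is -9 (from the two edges through V_1).
So -9·k + 379 = 2·243.5 = 487 ⇒ k = -12.

-12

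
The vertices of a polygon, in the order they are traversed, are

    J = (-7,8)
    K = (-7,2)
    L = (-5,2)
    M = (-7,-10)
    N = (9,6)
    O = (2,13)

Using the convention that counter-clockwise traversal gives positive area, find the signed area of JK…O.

181

Apply the shoelace formula: 2A = Σ (x_i·y_{i+1} − x_{i+1}·y_i), indices taken mod 6.
J→K: (-7)(2) − (-7)(8) = 42
K→L: (-7)(2) − (-5)(2) = -4
L→M: (-5)(-10) − (-7)(2) = 64
M→N: (-7)(6) − (9)(-10) = 48
N→O: (9)(13) − (2)(6) = 105
O→J: (2)(8) − (-7)(13) = 107
Σ = 362
Signed area = Σ/2 = 181 (positive ⇒ counter-clockwise traversal).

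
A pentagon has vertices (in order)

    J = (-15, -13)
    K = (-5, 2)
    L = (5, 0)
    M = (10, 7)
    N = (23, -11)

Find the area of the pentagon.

Apply the shoelace (surveyor's) formula: 2A = Σ (x_i·y_{i+1} − x_{i+1}·y_i), indices taken mod 5.
Σ = (-95) + (-10) + (35) + (-271) + (-464) = -805
Area = |Σ|/2 = 402.5.

402.5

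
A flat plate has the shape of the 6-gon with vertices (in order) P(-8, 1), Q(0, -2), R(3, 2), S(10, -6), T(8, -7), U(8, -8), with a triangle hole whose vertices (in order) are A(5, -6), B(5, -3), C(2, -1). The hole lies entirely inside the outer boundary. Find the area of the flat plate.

Outer boundary:
Apply Gauss's area formula: 2A = Σ (x_i·y_{i+1} − x_{i+1}·y_i), indices taken mod 6.
Σ = (16) + (6) + (-38) + (-22) + (-8) + (-56) = -102
Area = |Σ|/2 = 51.
Hole:
Apply the surveyor's formula: 2A = Σ (x_i·y_{i+1} − x_{i+1}·y_i), indices taken mod 3.
Σ = (15) + (1) + (-7) = 9
Area = |Σ|/2 = 4.5.
Net area = 51 − 4.5 = 46.5.

46.5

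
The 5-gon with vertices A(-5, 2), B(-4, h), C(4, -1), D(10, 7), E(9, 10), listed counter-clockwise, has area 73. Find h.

Write out the shoelace sum; only the two edges meeting at B involve h:
2·Area = [((-5)·h − (-4)·2) + ((-4)·(-1) − 4·h)] + 143
       = -9·h + 155 = 146
⇒ h = 1.

1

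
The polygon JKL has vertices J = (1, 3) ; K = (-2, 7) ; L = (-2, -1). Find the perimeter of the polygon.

|JK| = √((-3)² + (4)²) = √25 = 5
|KL| = √((0)² + (-8)²) = √64 = 8
|LJ| = √((3)² + (4)²) = √25 = 5
Perimeter = 5 + 8 + 5 = 18.

18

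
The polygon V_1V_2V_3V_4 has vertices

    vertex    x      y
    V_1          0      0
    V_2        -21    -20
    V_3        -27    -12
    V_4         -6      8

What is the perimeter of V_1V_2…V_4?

78

|V_1V_2| = √((-21)² + (-20)²) = √841 = 29
|V_2V_3| = √((-6)² + (8)²) = √100 = 10
|V_3V_4| = √((21)² + (20)²) = √841 = 29
|V_4V_1| = √((6)² + (-8)²) = √100 = 10
Perimeter = 29 + 10 + 29 + 10 = 78.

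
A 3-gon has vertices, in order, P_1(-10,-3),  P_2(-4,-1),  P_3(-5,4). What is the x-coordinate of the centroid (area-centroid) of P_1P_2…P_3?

-19/3

Apply the shoelace (surveyor's) formula. First the cross-terms c_i = x_i·y_{i+1} − x_{i+1}·y_i:
  -2, -21, 55  ⇒  2A = 32, A = 16.
Then Σ (x_i + x_{i+1})·c_i = -608, so x̄ = -608 / (6·16) = -19/3.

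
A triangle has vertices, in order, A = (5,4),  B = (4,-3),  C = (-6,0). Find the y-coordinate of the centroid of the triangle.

Apply Gauss's area formula. First the cross-terms c_i = x_i·y_{i+1} − x_{i+1}·y_i:
  -31, -18, -24  ⇒  2A = -73, A = -36.5.
Then Σ (y_i + y_{i+1})·c_i = -73, so ȳ = -73 / (6·(-36.5)) = 1/3.

1/3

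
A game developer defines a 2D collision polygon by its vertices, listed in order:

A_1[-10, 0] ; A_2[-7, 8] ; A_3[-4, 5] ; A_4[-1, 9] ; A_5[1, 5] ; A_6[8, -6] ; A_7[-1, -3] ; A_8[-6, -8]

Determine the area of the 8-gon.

147

Apply the shoelace formula: 2A = Σ (x_i·y_{i+1} − x_{i+1}·y_i), indices taken mod 8.
Σ = (-80) + (-3) + (-31) + (-14) + (-46) + (-30) + (-10) + (-80) = -294
Area = |Σ|/2 = 147.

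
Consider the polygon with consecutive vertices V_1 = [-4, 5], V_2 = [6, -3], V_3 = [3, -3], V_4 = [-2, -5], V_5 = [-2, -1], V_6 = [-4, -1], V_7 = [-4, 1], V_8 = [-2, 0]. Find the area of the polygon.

37

Cross-terms: -18, -9, -21, -8, -2, -8, 2, -10  ⇒  Σ = -74
Area = |Σ|/2 = 37.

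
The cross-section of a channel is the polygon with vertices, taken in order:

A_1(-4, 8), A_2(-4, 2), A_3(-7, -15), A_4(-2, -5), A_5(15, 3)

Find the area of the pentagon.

Σ = (24) + (74) + (5) + (69) + (132) = 304
Area = |Σ|/2 = 152.

152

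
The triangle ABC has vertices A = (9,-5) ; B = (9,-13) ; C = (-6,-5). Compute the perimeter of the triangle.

40

|AB| = √((0)² + (-8)²) = √64 = 8
|BC| = √((-15)² + (8)²) = √289 = 17
|CA| = √((15)² + (0)²) = √225 = 15
Perimeter = 8 + 17 + 15 = 40.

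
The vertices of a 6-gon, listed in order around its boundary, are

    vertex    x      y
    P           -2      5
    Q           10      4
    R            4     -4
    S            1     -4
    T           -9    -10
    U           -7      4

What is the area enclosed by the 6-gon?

Apply the surveyor's formula: 2A = Σ (x_i·y_{i+1} − x_{i+1}·y_i), indices taken mod 6.
Σ = (-58) + (-56) + (-12) + (-46) + (-106) + (-27) = -305
Area = |Σ|/2 = 152.5.

152.5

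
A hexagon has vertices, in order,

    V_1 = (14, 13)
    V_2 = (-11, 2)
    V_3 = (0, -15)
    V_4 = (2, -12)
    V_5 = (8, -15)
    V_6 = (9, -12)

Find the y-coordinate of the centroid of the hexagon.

Apply the shoelace formula. First the cross-terms c_i = x_i·y_{i+1} − x_{i+1}·y_i:
  171, 165, 30, 66, 39, 285  ⇒  2A = 756, A = 378.
Then Σ (y_i + y_{i+1})·c_i = -2940, so ȳ = -2940 / (6·378) = -35/27.

-35/27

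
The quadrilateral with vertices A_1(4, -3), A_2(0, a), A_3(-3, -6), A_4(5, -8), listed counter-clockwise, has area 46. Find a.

Write out the shoelace sum; only the two edges meeting at A_2 involve a:
2·Area = [(4·a − 0·(-3)) + (0·(-6) − (-3)·a)] + 71
       = 7·a + 71 = 92
⇒ a = 3.

3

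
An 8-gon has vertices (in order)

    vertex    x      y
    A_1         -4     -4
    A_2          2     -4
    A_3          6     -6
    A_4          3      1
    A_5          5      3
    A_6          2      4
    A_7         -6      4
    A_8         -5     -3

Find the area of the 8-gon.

78

Apply the shoelace (surveyor's) formula: 2A = Σ (x_i·y_{i+1} − x_{i+1}·y_i), indices taken mod 8.
A_1→A_2: (-4)(-4) − (2)(-4) = 24
A_2→A_3: (2)(-6) − (6)(-4) = 12
A_3→A_4: (6)(1) − (3)(-6) = 24
A_4→A_5: (3)(3) − (5)(1) = 4
A_5→A_6: (5)(4) − (2)(3) = 14
A_6→A_7: (2)(4) − (-6)(4) = 32
A_7→A_8: (-6)(-3) − (-5)(4) = 38
A_8→A_1: (-5)(-4) − (-4)(-3) = 8
Σ = 156
Area = |Σ|/2 = 78.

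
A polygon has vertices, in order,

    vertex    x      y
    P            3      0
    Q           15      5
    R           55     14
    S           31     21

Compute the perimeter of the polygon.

|PQ| = √((12)² + (5)²) = √169 = 13
|QR| = √((40)² + (9)²) = √1681 = 41
|RS| = √((-24)² + (7)²) = √625 = 25
|SP| = √((-28)² + (-21)²) = √1225 = 35
Perimeter = 13 + 41 + 25 + 35 = 114.

114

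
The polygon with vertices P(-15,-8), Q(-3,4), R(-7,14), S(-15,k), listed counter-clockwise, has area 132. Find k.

The doubled signed area Σ (x_i y_{i+1} − x_{i+1} y_i) is linear in k.
With k=0 it equals 232; the coefficient of k is 8 (from the two edges through S).
So 8·k + 232 = 2·132 = 264 ⇒ k = 4.

4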